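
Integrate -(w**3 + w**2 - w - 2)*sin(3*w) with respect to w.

w**3*cos(3*w)/3 - w**2*sin(3*w)/3 + w**2*cos(3*w)/3 - 2*w*sin(3*w)/9 - 5*w*cos(3*w)/9 + 5*sin(3*w)/27 - 20*cos(3*w)/27 + C

Use integration by parts with u = w**3 + w**2 - w - 2, dv = -sin(3*w) dw, so v = cos(3*w)/3.
Apply parts 3 times (tabular method): alternate signs, differentiate u down to 0, integrate dv up.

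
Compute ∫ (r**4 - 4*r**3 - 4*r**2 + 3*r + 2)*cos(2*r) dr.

Use integration by parts with u = r**4 - 4*r**3 - 4*r**2 + 3*r + 2, dv = cos(2*r) dr, so v = sin(2*r)/2.
Apply parts 4 times (tabular method): alternate signs, differentiate u down to 0, integrate dv up.

r**4*sin(2*r)/2 - 2*r**3*sin(2*r) + r**3*cos(2*r) - 7*r**2*sin(2*r)/2 - 3*r**2*cos(2*r) + 9*r*sin(2*r)/2 - 7*r*cos(2*r)/2 + 11*sin(2*r)/4 + 9*cos(2*r)/4 + C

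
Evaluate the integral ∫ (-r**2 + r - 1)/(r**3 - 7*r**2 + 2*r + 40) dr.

-3*log(r - 5) + 13*log(r - 4)/6 - log(r + 2)/6 + C

Factor the denominator: (r - 5)*(r - 4)*(r + 2).
Partial-fraction decomposition: -1/(6*(r + 2)) + 13/(6*(r - 4)) - 3/(r - 5).
Integrate each term: A/(r−a) contributes A·log|r−a|.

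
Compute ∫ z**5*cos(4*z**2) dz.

z**4*sin(4*z**2)/8 + z**2*cos(4*z**2)/16 - sin(4*z**2)/64 + C

Let u = z², du = 2z dz; rewrite as (1/2)∫ u^2·cos(4u) du.
Now integrate by parts 2 times.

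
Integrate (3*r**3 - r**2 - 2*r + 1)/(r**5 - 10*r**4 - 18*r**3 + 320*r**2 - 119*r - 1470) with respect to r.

-43*log(r - 7)/3888 + 67*log(r - 3)/640 + 23*log(r + 2)/1215 - 389*log(r + 5)/3456 - 967/(432*r - 3024) + C

Factor the denominator: (r - 7)**2*(r - 3)*(r + 2)*(r + 5).
Partial-fraction decomposition: -389/(3456*(r + 5)) + 23/(1215*(r + 2)) + 67/(640*(r - 3)) - 43/(3888*(r - 7)) + 967/(432*(r - 7)**2).
Integrate each term; A/(r−a) gives A·log|r−a|; A/(r−a)² gives −A/(r−a).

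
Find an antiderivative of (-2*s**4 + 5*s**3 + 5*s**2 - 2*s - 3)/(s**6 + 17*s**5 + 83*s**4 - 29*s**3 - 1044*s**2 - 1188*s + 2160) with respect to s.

log(s - 3)/1008 - log(s - 1)/980 - 747*log(s + 4)/140 + 581*log(s + 5)/16 - 54643*log(s + 6)/1764 + 387/(14*s + 84) + C

Factor the denominator: (s - 3)*(s - 1)*(s + 4)*(s + 5)*(s + 6)**2.
Partial-fraction decomposition: -54643/(1764*(s + 6)) - 387/(14*(s + 6)**2) + 581/(16*(s + 5)) - 747/(140*(s + 4)) - 1/(980*(s - 1)) + 1/(1008*(s - 3)).
Integrate each term; A/(s−a) gives A·log|s−a|; A/(s−a)² gives −A/(s−a).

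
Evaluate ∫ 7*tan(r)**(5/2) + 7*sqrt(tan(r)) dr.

Let u = tan(r), so du = (tan(r)**2 + 1) dr.
Rewriting, the integral becomes 7·∫ √u du = 7·(2/3)u^(3/2).
Substituting back, u = tan(r).

14*tan(r)**(3/2)/3 + C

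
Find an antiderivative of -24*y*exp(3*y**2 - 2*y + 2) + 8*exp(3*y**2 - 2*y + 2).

-4*exp(3*y**2 - 2*y + 2) + C

Let u = 3*y**2 - 2*y + 2, so du = (6*y - 2) dy.
Rewriting, the integral becomes -4·∫ e^u du = -4·e^u.
Substituting back, u = 3*y**2 - 2*y + 2.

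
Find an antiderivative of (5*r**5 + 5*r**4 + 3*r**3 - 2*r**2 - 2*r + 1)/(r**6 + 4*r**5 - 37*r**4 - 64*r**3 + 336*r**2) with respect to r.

Factor the denominator: r**2*(r - 4)*(r - 3)*(r + 4)*(r + 7).
Partial-fraction decomposition: 36571/(8085*(r + 7)) - 4055/(2688*(r + 4)) - 839/(315*(r - 3)) + 6553/(1408*(r - 4)) - 19/(3528*r) + 1/(336*r**2).
Integrate each term; A/(r−a) gives A·log|r−a|; A/(r−a)² gives −A/(r−a).

-19*log(r)/3528 + 6553*log(r - 4)/1408 - 839*log(r - 3)/315 - 4055*log(r + 4)/2688 + 36571*log(r + 7)/8085 - 1/(336*r) + C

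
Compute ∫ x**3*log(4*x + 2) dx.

x**4*log(4*x + 2)/4 - x**4/16 + x**3/24 - x**2/32 + x/32 - log(2*x + 1)/64 + C

Use integration by parts with u = log(4*x + 2), dv = x**3 dx.
Then du = 4/(4*x + 2) dx and v = x**4/4.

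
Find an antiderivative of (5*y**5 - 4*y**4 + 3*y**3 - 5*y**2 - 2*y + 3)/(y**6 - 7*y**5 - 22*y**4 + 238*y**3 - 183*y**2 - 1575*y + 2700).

1671*log(y - 5)/40 - 467*log(y - 4)/7 + 1839*log(y - 3)/64 - 23*log(y + 3)/56 + 517*log(y + 5)/320 - 77/(8*y - 24) + C

Factor the denominator: (y - 5)*(y - 4)*(y - 3)**2*(y + 3)*(y + 5).
Partial-fraction decomposition: 517/(320*(y + 5)) - 23/(56*(y + 3)) + 1839/(64*(y - 3)) + 77/(8*(y - 3)**2) - 467/(7*(y - 4)) + 1671/(40*(y - 5)).
Integrate each term; A/(y−a) gives A·log|y−a|; A/(y−a)² gives −A/(y−a).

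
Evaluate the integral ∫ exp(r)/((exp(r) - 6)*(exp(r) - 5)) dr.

Let u = e^r, du = e^r dr.
The integral becomes ∫ du/((u-6)(u-5)); decompose into partial fractions.

log(exp(r) - 6) - log(exp(r) - 5) + C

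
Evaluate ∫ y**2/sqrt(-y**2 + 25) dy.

-y*sqrt(-y**2 + 25)/2 + 25*asin(y/5)/2 + C

Substitute y = 5·sin(θ), so dy = 5·cos(θ) dθ and the radical becomes sqrt(-y**2 + 25) = 5·cos(θ) by the Pythagorean identity.
Integrate the resulting trig expression in θ, then back-substitute θ = asin(y/5), sin(θ) = y/5, cos(θ) = sqrt(-y**2 + 25)/5 (absorbing any constant into C).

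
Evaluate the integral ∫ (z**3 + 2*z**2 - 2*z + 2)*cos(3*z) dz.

Use integration by parts with u = z**3 + 2*z**2 - 2*z + 2, dv = cos(3*z) dz, so v = sin(3*z)/3.
Apply parts 3 times (tabular method): alternate signs, differentiate u down to 0, integrate dv up.

z**3*sin(3*z)/3 + 2*z**2*sin(3*z)/3 + z**2*cos(3*z)/3 - 8*z*sin(3*z)/9 + 4*z*cos(3*z)/9 + 14*sin(3*z)/27 - 8*cos(3*z)/27 + C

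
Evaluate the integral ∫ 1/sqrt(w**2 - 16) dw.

Substitute w = 4·sec(θ), so dw = 4·sec(θ)*tan(θ) dθ and the radical becomes sqrt(w**2 - 16) = 4·tan(θ) by the Pythagorean identity.
Integrate the resulting trig expression in θ, then back-substitute sec(θ) = w/4, tan(θ) = sqrt(w**2 - 16)/4 (absorbing any constant into C).

log(w + sqrt(w**2 - 16)) + C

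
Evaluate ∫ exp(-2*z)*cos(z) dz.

Let I denote the integral. Integrate by parts with u = cos(z), dv = exp(-2*z) dz, so v = -exp(-2*z)/2: I = -exp(-2*z)*cos(z)/2 − (1/2)·∫ exp(-2*z)*sin(z) dz.
Apply parts again with u = sin(z), dv = exp(-2*z) dz: ∫ exp(-2*z)*sin(z) dz = -exp(-2*z)*sin(z)/2 + (1/2)·I. Substituting back brings back I: I = exp(-2*z)*sin(z)/4 - exp(-2*z)*cos(z)/2 − (1/4)·I.
Solving for I: (1 + 1/4)·I equals the remaining terms, so I = (4/5)·(exp(-2*z)*sin(z)/4 - exp(-2*z)*cos(z)/2).

exp(-2*z)*sin(z)/5 - 2*exp(-2*z)*cos(z)/5 + C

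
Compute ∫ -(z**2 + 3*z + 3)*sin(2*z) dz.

z**2*cos(2*z)/2 - z*sin(2*z)/2 + 3*z*cos(2*z)/2 - 3*sin(2*z)/4 + 5*cos(2*z)/4 + C

Use integration by parts with u = z**2 + 3*z + 3, dv = -sin(2*z) dz, so v = cos(2*z)/2.
Apply parts 2 times (tabular method): alternate signs, differentiate u down to 0, integrate dv up.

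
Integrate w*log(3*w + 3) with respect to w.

Use integration by parts with u = log(3*w + 3), dv = w dw.
Then du = 3/(3*w + 3) dw and v = w**2/2.

w**2*log(3*w + 3)/2 - w**2/4 + w/2 - log(w + 1)/2 + C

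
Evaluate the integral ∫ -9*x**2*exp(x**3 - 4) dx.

Let u = x**3 - 4, so du = (3*x**2) dx.
Rewriting, the integral becomes -3·∫ e^u du = -3·e^u.
Substituting back, u = x**3 - 4.

-3*exp(x**3 - 4) + C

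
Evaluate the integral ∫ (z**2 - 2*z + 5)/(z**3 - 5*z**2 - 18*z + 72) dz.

Factor the denominator: (z - 6)*(z - 3)*(z + 4).
Partial-fraction decomposition: 29/(70*(z + 4)) - 8/(21*(z - 3)) + 29/(30*(z - 6)).
Integrate each term: A/(z−a) contributes A·log|z−a|.

29*log(z - 6)/30 - 8*log(z - 3)/21 + 29*log(z + 4)/70 + C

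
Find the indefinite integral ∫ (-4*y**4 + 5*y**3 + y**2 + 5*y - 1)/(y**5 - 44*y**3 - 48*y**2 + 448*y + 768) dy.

Factor the denominator: (y - 6)*(y - 4)*(y + 2)*(y + 4)**2.
Partial-fraction decomposition: -11319/(6400*(y + 4)) + 1349/(160*(y + 4)**2) - 37/(64*(y + 2)) + 223/(256*(y - 4)) - 4039/(1600*(y - 6)).
Integrate each term; A/(y−a) gives A·log|y−a|; A/(y−a)² gives −A/(y−a).

-4039*log(y - 6)/1600 + 223*log(y - 4)/256 - 37*log(y + 2)/64 - 11319*log(y + 4)/6400 - 1349/(160*y + 640) + C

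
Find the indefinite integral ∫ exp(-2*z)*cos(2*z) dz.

Let I denote the integral. Integrate by parts with u = cos(2*z), dv = exp(-2*z) dz, so v = -exp(-2*z)/2: I = -exp(-2*z)*cos(2*z)/2 − ∫ exp(-2*z)*sin(2*z) dz.
Apply parts again with u = sin(2*z), dv = exp(-2*z) dz: ∫ exp(-2*z)*sin(2*z) dz = -exp(-2*z)*sin(2*z)/2 + I. Substituting back brings back I: I = exp(-2*z)*sin(2*z)/2 - exp(-2*z)*cos(2*z)/2 − I.
Solving for I: (1 + 1)·I equals the remaining terms, so I = (1/2)·(exp(-2*z)*sin(2*z)/2 - exp(-2*z)*cos(2*z)/2).

exp(-2*z)*sin(2*z)/4 - exp(-2*z)*cos(2*z)/4 + C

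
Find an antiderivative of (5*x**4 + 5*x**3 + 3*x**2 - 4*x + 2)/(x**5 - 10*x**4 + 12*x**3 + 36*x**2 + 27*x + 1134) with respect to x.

Factor the denominator: (x - 7)*(x - 6)*(x + 3)*(x**2 + 9).
Partial-fraction decomposition: -(1384*x - 14121)/(7830*(x**2 + 9)) + 311/(1620*(x + 3)) - 7646/(405*(x - 6)) + 13841/(580*(x - 7)).
Integrate each term; A/(x−a) gives A·log|x−a|; the (Bx+D)/(x²+p²) term gives a log and an atan.

13841*log(x - 7)/580 - 7646*log(x - 6)/405 + 311*log(x + 3)/1620 - 346*log(x**2 + 9)/3915 + 523*atan(x/3)/870 + C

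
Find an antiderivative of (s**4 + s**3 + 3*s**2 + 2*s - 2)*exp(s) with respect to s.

(s**4 - 3*s**3 + 12*s**2 - 22*s + 20)*exp(s) + C

Use integration by parts with u = s**4 + s**3 + 3*s**2 + 2*s - 2, dv = exp(s) ds, so v = exp(s).
Apply parts 4 times (tabular method): alternate signs, differentiate u down to 0, integrate dv up.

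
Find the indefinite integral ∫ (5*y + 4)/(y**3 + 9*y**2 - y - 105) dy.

19*log(y - 3)/80 + 21*log(y + 5)/16 - 31*log(y + 7)/20 + C

Factor the denominator: (y - 3)*(y + 5)*(y + 7).
Partial-fraction decomposition: -31/(20*(y + 7)) + 21/(16*(y + 5)) + 19/(80*(y - 3)).
Integrate each term: A/(y−a) contributes A·log|y−a|.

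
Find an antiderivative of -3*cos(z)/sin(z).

Let u = sin(z), so du = (cos(z)) dz.
Rewriting, the integral becomes -3·∫ 1/u du = -3·log(u).
Substituting back, u = sin(z).

-3*log(sin(z)) + C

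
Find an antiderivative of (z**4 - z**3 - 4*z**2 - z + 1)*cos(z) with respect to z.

Use integration by parts with u = z**4 - z**3 - 4*z**2 - z + 1, dv = cos(z) dz, so v = sin(z).
Apply parts 4 times (tabular method): alternate signs, differentiate u down to 0, integrate dv up.

z**4*sin(z) - z**3*sin(z) + 4*z**3*cos(z) - 16*z**2*sin(z) - 3*z**2*cos(z) + 5*z*sin(z) - 32*z*cos(z) + 33*sin(z) + 5*cos(z) + C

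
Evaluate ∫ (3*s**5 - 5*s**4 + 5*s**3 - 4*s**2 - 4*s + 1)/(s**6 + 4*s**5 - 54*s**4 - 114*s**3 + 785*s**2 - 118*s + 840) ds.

Factor the denominator: (s - 5)*(s - 4)*(s + 6)*(s + 7)*(s**2 + 1).
Partial-fraction decomposition: -3*(448*s - 61)/(204425*(s**2 + 1)) + 5359/(550*(s + 7)) - 31007/(4070*(s + 6)) - 2033/(1870*(s - 4)) + 563/(286*(s - 5)).
Integrate each term; A/(s−a) gives A·log|s−a|; the (Bs+D)/(s²+p²) term gives a log and an atan.

563*log(s - 5)/286 - 2033*log(s - 4)/1870 - 31007*log(s + 6)/4070 + 5359*log(s + 7)/550 - 672*log(s**2 + 1)/204425 + 183*atan(s)/204425 + C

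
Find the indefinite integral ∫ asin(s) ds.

s*asin(s) + sqrt(-s**2 + 1) + C

Use integration by parts with u = arcsin(s), dv = ds.
Then du = 1/sqrt(-s**2 + 1) ds.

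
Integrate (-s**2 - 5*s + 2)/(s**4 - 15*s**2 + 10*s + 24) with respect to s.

Factor the denominator: (s - 3)*(s - 2)*(s + 1)*(s + 4).
Partial-fraction decomposition: -1/(21*(s + 4)) + 1/(6*(s + 1)) + 2/(3*(s - 2)) - 11/(14*(s - 3)).
Integrate each term: A/(s−a) contributes A·log|s−a|.

-11*log(s - 3)/14 + 2*log(s - 2)/3 + log(s + 1)/6 - log(s + 4)/21 + C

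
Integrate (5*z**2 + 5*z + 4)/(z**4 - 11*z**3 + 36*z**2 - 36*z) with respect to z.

-log(z)/9 + 107*log(z - 6)/36 - 64*log(z - 3)/9 + 17*log(z - 2)/4 + C

Factor the denominator: z*(z - 6)*(z - 3)*(z - 2).
Partial-fraction decomposition: 17/(4*(z - 2)) - 64/(9*(z - 3)) + 107/(36*(z - 6)) - 1/(9*z).
Integrate each term: A/(z−a) contributes A·log|z−a|.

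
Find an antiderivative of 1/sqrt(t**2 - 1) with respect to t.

Substitute t = sec(θ), so dt = sec(θ)*tan(θ) dθ and the radical becomes sqrt(t**2 - 1) = tan(θ) by the Pythagorean identity.
Integrate the resulting trig expression in θ, then back-substitute sec(θ) = t, tan(θ) = sqrt(t**2 - 1) (absorbing any constant into C).

log(t + sqrt(t**2 - 1)) + C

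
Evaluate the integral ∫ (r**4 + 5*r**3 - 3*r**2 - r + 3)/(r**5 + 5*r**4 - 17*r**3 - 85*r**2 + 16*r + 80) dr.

Factor the denominator: (r - 4)*(r - 1)*(r + 1)*(r + 4)*(r + 5).
Partial-fraction decomposition: -67/(216*(r + 5)) + 7/(8*(r + 4)) - 1/(40*(r + 1)) - 1/(36*(r - 1)) + 527/(1080*(r - 4)).
Integrate each term: A/(r−a) contributes A·log|r−a|.

527*log(r - 4)/1080 - log(r - 1)/36 - log(r + 1)/40 + 7*log(r + 4)/8 - 67*log(r + 5)/216 + C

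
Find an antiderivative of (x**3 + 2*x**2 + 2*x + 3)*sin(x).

Use integration by parts with u = x**3 + 2*x**2 + 2*x + 3, dv = sin(x) dx, so v = -cos(x).
Apply parts 3 times (tabular method): alternate signs, differentiate u down to 0, integrate dv up.

-x**3*cos(x) + 3*x**2*sin(x) - 2*x**2*cos(x) + 4*x*sin(x) + 4*x*cos(x) - 4*sin(x) + cos(x) + C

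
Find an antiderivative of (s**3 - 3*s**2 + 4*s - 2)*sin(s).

-s**3*cos(s) + 3*s**2*sin(s) + 3*s**2*cos(s) - 6*s*sin(s) + 2*s*cos(s) - 2*sin(s) - 4*cos(s) + C

Use integration by parts with u = s**3 - 3*s**2 + 4*s - 2, dv = sin(s) ds, so v = -cos(s).
Apply parts 3 times (tabular method): alternate signs, differentiate u down to 0, integrate dv up.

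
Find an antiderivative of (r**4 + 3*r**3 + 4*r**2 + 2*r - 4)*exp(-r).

Use integration by parts with u = r**4 + 3*r**3 + 4*r**2 + 2*r - 4, dv = exp(-r) dr, so v = -exp(-r).
Apply parts 4 times (tabular method): alternate signs, differentiate u down to 0, integrate dv up.

(-r**4 - 7*r**3 - 25*r**2 - 52*r - 48)*exp(-r) + C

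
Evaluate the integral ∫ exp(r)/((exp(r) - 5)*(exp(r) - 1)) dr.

Let u = e^r, du = e^r dr.
The integral becomes ∫ du/((u-5)(u-1)); decompose into partial fractions.

log(exp(r) - 5)/4 - log(exp(r) - 1)/4 + C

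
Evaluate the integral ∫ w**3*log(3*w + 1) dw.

Use integration by parts with u = log(3*w + 1), dv = w**3 dw.
Then du = 3/(3*w + 1) dw and v = w**4/4.

w**4*log(3*w + 1)/4 - w**4/16 + w**3/36 - w**2/72 + w/108 - log(3*w + 1)/324 + C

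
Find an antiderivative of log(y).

Use integration by parts with u = log(y), dv = dy.
Then du = 1/y dy and v = y.

y*log(y) - y + C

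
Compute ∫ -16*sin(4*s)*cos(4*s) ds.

-2*sin(4*s)**2 + C

Let u = sin(4*s), so du = (4*cos(4*s)) ds.
Rewriting, the integral becomes -4·∫ u^1 du = -4·u^2/2.
Substituting back, u = sin(4*s).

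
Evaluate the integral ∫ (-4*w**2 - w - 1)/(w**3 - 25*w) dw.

Factor the denominator: w*(w - 5)*(w + 5).
Partial-fraction decomposition: -48/(25*(w + 5)) - 53/(25*(w - 5)) + 1/(25*w).
Integrate each term: A/(w−a) contributes A·log|w−a|.

log(w)/25 - 53*log(w - 5)/25 - 48*log(w + 5)/25 + C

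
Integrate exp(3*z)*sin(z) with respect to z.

3*exp(3*z)*sin(z)/10 - exp(3*z)*cos(z)/10 + C

Let I denote the integral. Integrate by parts with u = sin(z), dv = exp(3*z) dz, so v = exp(3*z)/3: I = exp(3*z)*sin(z)/3 − (1/3)·∫ exp(3*z)*cos(z) dz.
Apply parts again with u = cos(z), dv = exp(3*z) dz: ∫ exp(3*z)*cos(z) dz = exp(3*z)*cos(z)/3 + (1/3)·I. Substituting back brings back I: I = exp(3*z)*sin(z)/3 - exp(3*z)*cos(z)/9 − (1/9)·I.
Solving for I: (1 + 1/9)·I equals the remaining terms, so I = (9/10)·(exp(3*z)*sin(z)/3 - exp(3*z)*cos(z)/9).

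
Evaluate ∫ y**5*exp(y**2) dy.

(y**4 - 2*y**2 + 2)*exp(y**2)/2 + C

Let u = y², du = 2y dy; rewrite as (1/2)∫ u^2·exp(1u) du.
Now integrate by parts 2 times.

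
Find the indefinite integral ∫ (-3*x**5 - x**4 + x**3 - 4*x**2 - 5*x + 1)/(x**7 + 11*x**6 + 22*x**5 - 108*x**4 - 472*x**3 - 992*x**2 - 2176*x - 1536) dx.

-3347*log(x - 4)/64000 - log(x + 1)/375 - 101531*log(x + 4)/38400 + 21703*log(x + 6)/8000 - 111*log(x**2 + 4)/16000 + 343*atan(x/2)/8000 - 903/(320*x + 1280) + C

Factor the denominator: (x - 4)*(x + 1)*(x + 4)**2*(x + 6)*(x**2 + 4).
Partial-fraction decomposition: -(111*x - 686)/(8000*(x**2 + 4)) + 21703/(8000*(x + 6)) - 101531/(38400*(x + 4)) + 903/(320*(x + 4)**2) - 1/(375*(x + 1)) - 3347/(64000*(x - 4)).
Integrate each term; A/(x−a) gives A·log|x−a|; the (Bx+D)/(x²+p²) term gives a log and an atan.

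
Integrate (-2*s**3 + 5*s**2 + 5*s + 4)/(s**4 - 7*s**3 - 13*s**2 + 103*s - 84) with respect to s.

Factor the denominator: (s - 7)*(s - 3)*(s - 1)*(s + 4).
Partial-fraction decomposition: -192/(385*(s + 4)) + 1/(5*(s - 1)) - 5/(28*(s - 3)) - 67/(44*(s - 7)).
Integrate each term: A/(s−a) contributes A·log|s−a|.

-67*log(s - 7)/44 - 5*log(s - 3)/28 + log(s - 1)/5 - 192*log(s + 4)/385 + C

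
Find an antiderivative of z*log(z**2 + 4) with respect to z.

z**2*log(z**2 + 4)/2 - z**2/2 + 2*log(z**2 + 4) + C

Let u = z**2 + 4, so du = (2*z) dz.
The integral becomes (1/2)·∫ log(u) du; integrate by parts with u′=log(u), dv′=du.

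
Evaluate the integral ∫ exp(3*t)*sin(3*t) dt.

Let I denote the integral. Integrate by parts with u = sin(3*t), dv = exp(3*t) dt, so v = exp(3*t)/3: I = exp(3*t)*sin(3*t)/3 − ∫ exp(3*t)*cos(3*t) dt.
Apply parts again with u = cos(3*t), dv = exp(3*t) dt: ∫ exp(3*t)*cos(3*t) dt = exp(3*t)*cos(3*t)/3 + I. Substituting back brings back I: I = exp(3*t)*sin(3*t)/3 - exp(3*t)*cos(3*t)/3 − I.
Solving for I: (1 + 1)·I equals the remaining terms, so I = (1/2)·(exp(3*t)*sin(3*t)/3 - exp(3*t)*cos(3*t)/3).

exp(3*t)*sin(3*t)/6 - exp(3*t)*cos(3*t)/6 + C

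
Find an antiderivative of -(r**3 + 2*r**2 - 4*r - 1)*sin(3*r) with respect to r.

r**3*cos(3*r)/3 - r**2*sin(3*r)/3 + 2*r**2*cos(3*r)/3 - 4*r*sin(3*r)/9 - 14*r*cos(3*r)/9 + 14*sin(3*r)/27 - 13*cos(3*r)/27 + C

Use integration by parts with u = r**3 + 2*r**2 - 4*r - 1, dv = -sin(3*r) dr, so v = cos(3*r)/3.
Apply parts 3 times (tabular method): alternate signs, differentiate u down to 0, integrate dv up.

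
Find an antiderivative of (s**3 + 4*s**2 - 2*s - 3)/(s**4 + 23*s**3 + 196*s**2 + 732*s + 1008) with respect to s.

5*log(s + 4)/12 - 179*log(s + 6)/4 + 136*log(s + 7)/3 - 63/(2*s + 12) + C

Factor the denominator: (s + 4)*(s + 6)**2*(s + 7).
Partial-fraction decomposition: 136/(3*(s + 7)) - 179/(4*(s + 6)) + 63/(2*(s + 6)**2) + 5/(12*(s + 4)).
Integrate each term; A/(s−a) gives A·log|s−a|; A/(s−a)² gives −A/(s−a).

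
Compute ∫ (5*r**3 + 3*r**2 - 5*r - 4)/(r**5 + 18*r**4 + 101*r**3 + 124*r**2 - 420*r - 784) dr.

19*log(r - 2)/972 + 11*log(r + 2)/100 - 64*log(r + 4)/27 + 13613*log(r + 7)/6075 - 1537/(135*r + 945) + C

Factor the denominator: (r - 2)*(r + 2)*(r + 4)*(r + 7)**2.
Partial-fraction decomposition: 13613/(6075*(r + 7)) + 1537/(135*(r + 7)**2) - 64/(27*(r + 4)) + 11/(100*(r + 2)) + 19/(972*(r - 2)).
Integrate each term; A/(r−a) gives A·log|r−a|; A/(r−a)² gives −A/(r−a).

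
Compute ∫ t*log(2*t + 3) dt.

Use integration by parts with u = log(2*t + 3), dv = t dt.
Then du = 2/(2*t + 3) dt and v = t**2/2.

t**2*log(2*t + 3)/2 - t**2/4 + 3*t/4 - 9*log(2*t + 3)/8 + C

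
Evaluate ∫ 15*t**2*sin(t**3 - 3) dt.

-5*cos(t**3 - 3) + C

Let u = t**3 - 3, so du = (3*t**2) dt.
Rewriting, the integral becomes 5·∫ sin(u) du = 5·-cos(u).
Substituting back, u = t**3 - 3.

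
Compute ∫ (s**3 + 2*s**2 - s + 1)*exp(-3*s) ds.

(-3*s**3 - 9*s**2 - 3*s - 4)*exp(-3*s)/9 + C

Use integration by parts with u = s**3 + 2*s**2 - s + 1, dv = exp(-3*s) ds, so v = -exp(-3*s)/3.
Apply parts 3 times (tabular method): alternate signs, differentiate u down to 0, integrate dv up.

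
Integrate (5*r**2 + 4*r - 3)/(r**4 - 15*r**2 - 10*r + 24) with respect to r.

31*log(r - 4)/42 - log(r - 1)/6 + log(r + 2)/2 - 15*log(r + 3)/14 + C

Factor the denominator: (r - 4)*(r - 1)*(r + 2)*(r + 3).
Partial-fraction decomposition: -15/(14*(r + 3)) + 1/(2*(r + 2)) - 1/(6*(r - 1)) + 31/(42*(r - 4)).
Integrate each term: A/(r−a) contributes A·log|r−a|.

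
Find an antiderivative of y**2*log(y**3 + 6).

y**3*log(y**3 + 6)/3 - y**3/3 + 2*log(y**3 + 6) + C

Let u = y**3 + 6, so du = (3*y**2) dy.
The integral becomes (1/3)·∫ log(u) du; integrate by parts with u′=log(u), dv′=du.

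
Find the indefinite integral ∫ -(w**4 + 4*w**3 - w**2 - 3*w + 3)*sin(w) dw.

Use integration by parts with u = w**4 + 4*w**3 - w**2 - 3*w + 3, dv = -sin(w) dw, so v = cos(w).
Apply parts 4 times (tabular method): alternate signs, differentiate u down to 0, integrate dv up.

w**4*cos(w) - 4*w**3*sin(w) + 4*w**3*cos(w) - 12*w**2*sin(w) - 13*w**2*cos(w) + 26*w*sin(w) - 27*w*cos(w) + 27*sin(w) + 29*cos(w) + C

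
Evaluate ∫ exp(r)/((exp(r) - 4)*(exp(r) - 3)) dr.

log(exp(r) - 4) - log(exp(r) - 3) + C

Let u = e^r, du = e^r dr.
The integral becomes ∫ du/((u-4)(u-3)); decompose into partial fractions.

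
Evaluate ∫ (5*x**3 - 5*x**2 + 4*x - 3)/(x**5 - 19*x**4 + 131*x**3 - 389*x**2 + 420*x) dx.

Factor the denominator: x*(x - 7)*(x - 5)*(x - 4)*(x - 3).
Partial-fraction decomposition: -33/(8*(x - 3)) + 253/(12*(x - 4)) - 517/(20*(x - 5)) + 1495/(168*(x - 7)) - 1/(140*x).
Integrate each term: A/(x−a) contributes A·log|x−a|.

-log(x)/140 + 1495*log(x - 7)/168 - 517*log(x - 5)/20 + 253*log(x - 4)/12 - 33*log(x - 3)/8 + C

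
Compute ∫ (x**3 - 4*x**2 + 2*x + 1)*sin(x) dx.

Use integration by parts with u = x**3 - 4*x**2 + 2*x + 1, dv = sin(x) dx, so v = -cos(x).
Apply parts 3 times (tabular method): alternate signs, differentiate u down to 0, integrate dv up.

-x**3*cos(x) + 3*x**2*sin(x) + 4*x**2*cos(x) - 8*x*sin(x) + 4*x*cos(x) - 4*sin(x) - 9*cos(x) + C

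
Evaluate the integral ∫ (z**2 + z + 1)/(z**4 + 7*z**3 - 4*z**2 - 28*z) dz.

Factor the denominator: z*(z - 2)*(z + 2)*(z + 7).
Partial-fraction decomposition: -43/(315*(z + 7)) + 3/(40*(z + 2)) + 7/(72*(z - 2)) - 1/(28*z).
Integrate each term: A/(z−a) contributes A·log|z−a|.

-log(z)/28 + 7*log(z - 2)/72 + 3*log(z + 2)/40 - 43*log(z + 7)/315 + C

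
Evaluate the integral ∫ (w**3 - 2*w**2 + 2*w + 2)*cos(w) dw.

Use integration by parts with u = w**3 - 2*w**2 + 2*w + 2, dv = cos(w) dw, so v = sin(w).
Apply parts 3 times (tabular method): alternate signs, differentiate u down to 0, integrate dv up.

w**3*sin(w) - 2*w**2*sin(w) + 3*w**2*cos(w) - 4*w*sin(w) - 4*w*cos(w) + 6*sin(w) - 4*cos(w) + C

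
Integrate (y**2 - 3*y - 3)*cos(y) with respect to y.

Use integration by parts with u = y**2 - 3*y - 3, dv = cos(y) dy, so v = sin(y).
Apply parts 2 times (tabular method): alternate signs, differentiate u down to 0, integrate dv up.

y**2*sin(y) - 3*y*sin(y) + 2*y*cos(y) - 5*sin(y) - 3*cos(y) + C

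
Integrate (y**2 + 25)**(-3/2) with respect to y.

Substitute y = 5·tan(θ), so dy = 5·sec(θ)^2 dθ and the radical becomes sqrt(y**2 + 25) = 5·sec(θ) by the Pythagorean identity.
Integrate the resulting trig expression in θ, then back-substitute tan(θ) = y/5, sec(θ) = sqrt(y**2 + 25)/5 (absorbing any constant into C).

y/(25*sqrt(y**2 + 25)) + C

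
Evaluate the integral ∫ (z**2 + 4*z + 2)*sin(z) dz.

-z**2*cos(z) + 2*z*sin(z) - 4*z*cos(z) + 4*sin(z) + C

Use integration by parts with u = z**2 + 4*z + 2, dv = sin(z) dz, so v = -cos(z).
Apply parts 2 times (tabular method): alternate signs, differentiate u down to 0, integrate dv up.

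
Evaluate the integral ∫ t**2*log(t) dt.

t**3*log(t)/3 - t**3/9 + C

Use integration by parts with u = log(t), dv = t**2 dt.
Then du = 1/t dt and v = t**3/3.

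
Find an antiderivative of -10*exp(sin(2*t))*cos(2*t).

-5*exp(sin(2*t)) + C

Let u = sin(2*t), so du = (2*cos(2*t)) dt.
Rewriting, the integral becomes -5·∫ e^u du = -5·e^u.
Substituting back, u = sin(2*t).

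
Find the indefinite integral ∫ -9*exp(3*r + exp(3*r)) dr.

Let u = exp(3*r), so du = (3*exp(3*r)) dr.
Rewriting, the integral becomes -3·∫ e^u du = -3·e^u.
Substituting back, u = exp(3*r).

-3*exp(exp(3*r)) + C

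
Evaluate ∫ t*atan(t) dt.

Use integration by parts with u = arctan(t), dv = t dt.
Then du = 1/(t**2 + 1) dt.

t**2*atan(t)/2 - t/2 + atan(t)/2 + C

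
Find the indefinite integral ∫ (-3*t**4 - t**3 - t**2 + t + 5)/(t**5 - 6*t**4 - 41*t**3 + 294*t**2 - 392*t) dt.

-5*log(t)/392 - 7583*log(t - 7)/1470 + 839*log(t - 4)/264 - 53*log(t - 2)/180 - 6911*log(t + 7)/9702 + C

Factor the denominator: t*(t - 7)*(t - 4)*(t - 2)*(t + 7).
Partial-fraction decomposition: -6911/(9702*(t + 7)) - 53/(180*(t - 2)) + 839/(264*(t - 4)) - 7583/(1470*(t - 7)) - 5/(392*t).
Integrate each term: A/(t−a) contributes A·log|t−a|.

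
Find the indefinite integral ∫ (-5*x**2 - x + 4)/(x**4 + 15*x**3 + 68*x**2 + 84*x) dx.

Factor the denominator: x*(x + 2)*(x + 6)*(x + 7).
Partial-fraction decomposition: 234/(35*(x + 7)) - 85/(12*(x + 6)) + 7/(20*(x + 2)) + 1/(21*x).
Integrate each term: A/(x−a) contributes A·log|x−a|.

log(x)/21 + 7*log(x + 2)/20 - 85*log(x + 6)/12 + 234*log(x + 7)/35 + C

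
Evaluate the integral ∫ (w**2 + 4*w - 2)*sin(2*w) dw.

Use integration by parts with u = w**2 + 4*w - 2, dv = sin(2*w) dw, so v = -cos(2*w)/2.
Apply parts 2 times (tabular method): alternate signs, differentiate u down to 0, integrate dv up.

-w**2*cos(2*w)/2 + w*sin(2*w)/2 - 2*w*cos(2*w) + sin(2*w) + 5*cos(2*w)/4 + C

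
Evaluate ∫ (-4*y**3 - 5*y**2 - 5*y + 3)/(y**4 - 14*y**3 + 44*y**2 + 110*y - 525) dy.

-1649*log(y - 7)/40 + 4781*log(y - 5)/128 - 81*log(y + 3)/640 - 647/(16*y - 80) + C

Factor the denominator: (y - 7)*(y - 5)**2*(y + 3).
Partial-fraction decomposition: -81/(640*(y + 3)) + 4781/(128*(y - 5)) + 647/(16*(y - 5)**2) - 1649/(40*(y - 7)).
Integrate each term; A/(y−a) gives A·log|y−a|; A/(y−a)² gives −A/(y−a).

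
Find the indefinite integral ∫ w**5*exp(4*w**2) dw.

(8*w**4 - 4*w**2 + 1)*exp(4*w**2)/64 + C

Let u = w², du = 2w dw; rewrite as (1/2)∫ u^2·exp(4u) du.
Now integrate by parts 2 times.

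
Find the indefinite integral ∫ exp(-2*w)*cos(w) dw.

exp(-2*w)*sin(w)/5 - 2*exp(-2*w)*cos(w)/5 + C

Let I denote the integral. Integrate by parts with u = cos(w), dv = exp(-2*w) dw, so v = -exp(-2*w)/2: I = -exp(-2*w)*cos(w)/2 − (1/2)·∫ exp(-2*w)*sin(w) dw.
Apply parts again with u = sin(w), dv = exp(-2*w) dw: ∫ exp(-2*w)*sin(w) dw = -exp(-2*w)*sin(w)/2 + (1/2)·I. Substituting back brings back I: I = exp(-2*w)*sin(w)/4 - exp(-2*w)*cos(w)/2 − (1/4)·I.
Solving for I: (1 + 1/4)·I equals the remaining terms, so I = (4/5)·(exp(-2*w)*sin(w)/4 - exp(-2*w)*cos(w)/2).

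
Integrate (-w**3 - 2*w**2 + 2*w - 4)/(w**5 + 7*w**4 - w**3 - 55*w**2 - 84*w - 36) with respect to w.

-43*log(w - 3)/720 - 193*log(w + 1)/400 + 2*log(w + 2)/5 + 32*log(w + 6)/225 - 7/(20*w + 20) + C

Factor the denominator: (w - 3)*(w + 1)**2*(w + 2)*(w + 6).
Partial-fraction decomposition: 32/(225*(w + 6)) + 2/(5*(w + 2)) - 193/(400*(w + 1)) + 7/(20*(w + 1)**2) - 43/(720*(w - 3)).
Integrate each term; A/(w−a) gives A·log|w−a|; A/(w−a)² gives −A/(w−a).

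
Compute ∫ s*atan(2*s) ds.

Use integration by parts with u = arctan(2*s), dv = s ds.
Then du = 2/(4*s**2 + 1) ds.

s**2*atan(2*s)/2 - s/4 + atan(2*s)/8 + C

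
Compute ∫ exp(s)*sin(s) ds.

exp(s)*sin(s)/2 - exp(s)*cos(s)/2 + C

Let I denote the integral. Integrate by parts with u = sin(s), dv = exp(s) ds, so v = exp(s): I = exp(s)*sin(s) − ∫ exp(s)*cos(s) ds.
Apply parts again with u = cos(s), dv = exp(s) ds: ∫ exp(s)*cos(s) ds = exp(s)*cos(s) + I. Substituting back brings back I: I = exp(s)*sin(s) - exp(s)*cos(s) − I.
Solving for I: (1 + 1)·I equals the remaining terms, so I = (1/2)·(exp(s)*sin(s) - exp(s)*cos(s)).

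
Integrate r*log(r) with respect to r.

Use integration by parts with u = log(r), dv = r dr.
Then du = 1/r dr and v = r**2/2.

r**2*log(r)/2 - r**2/4 + C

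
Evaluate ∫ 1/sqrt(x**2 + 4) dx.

log(x + sqrt(x**2 + 4)) + C

Substitute x = 2·tan(θ), so dx = 2·sec(θ)^2 dθ and the radical becomes sqrt(x**2 + 4) = 2·sec(θ) by the Pythagorean identity.
Integrate the resulting trig expression in θ, then back-substitute tan(θ) = x/2, sec(θ) = sqrt(x**2 + 4)/2 (absorbing any constant into C).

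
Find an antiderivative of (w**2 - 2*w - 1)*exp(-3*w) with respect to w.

(-9*w**2 + 12*w + 13)*exp(-3*w)/27 + C

Use integration by parts with u = w**2 - 2*w - 1, dv = exp(-3*w) dw, so v = -exp(-3*w)/3.
Apply parts 2 times (tabular method): alternate signs, differentiate u down to 0, integrate dv up.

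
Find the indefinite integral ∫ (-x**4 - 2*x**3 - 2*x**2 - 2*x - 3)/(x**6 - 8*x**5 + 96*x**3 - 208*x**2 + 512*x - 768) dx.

Factor the denominator: (x - 6)*(x - 4)*(x - 2)*(x + 4)*(x**2 + 4).
Partial-fraction decomposition: (x + 7)/(160*(x**2 + 4)) + 31/(1920*(x + 4)) - 47/(384*(x - 2)) + 427/(640*(x - 4)) - 363/(640*(x - 6)).
Integrate each term; A/(x−a) gives A·log|x−a|; the (Bx+D)/(x²+p²) term gives a log and an atan.

-363*log(x - 6)/640 + 427*log(x - 4)/640 - 47*log(x - 2)/384 + 31*log(x + 4)/1920 + log(x**2 + 4)/320 + 7*atan(x/2)/320 + C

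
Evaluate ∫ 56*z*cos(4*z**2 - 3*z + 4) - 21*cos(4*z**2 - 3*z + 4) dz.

Let u = 4*z**2 - 3*z + 4, so du = (8*z - 3) dz.
Rewriting, the integral becomes 7·∫ cos(u) du = 7·sin(u).
Substituting back, u = 4*z**2 - 3*z + 4.

7*sin(4*z**2 - 3*z + 4) + C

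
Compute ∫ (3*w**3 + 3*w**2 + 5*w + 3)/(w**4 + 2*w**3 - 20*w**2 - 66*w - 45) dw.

Factor the denominator: (w - 5)*(w + 1)*(w + 3)**2.
Partial-fraction decomposition: 107/(64*(w + 3)) - 33/(8*(w + 3)**2) + 1/(12*(w + 1)) + 239/(192*(w - 5)).
Integrate each term; A/(w−a) gives A·log|w−a|; A/(w−a)² gives −A/(w−a).

239*log(w - 5)/192 + log(w + 1)/12 + 107*log(w + 3)/64 + 33/(8*w + 24) + C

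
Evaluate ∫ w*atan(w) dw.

Use integration by parts with u = arctan(w), dv = w dw.
Then du = 1/(w**2 + 1) dw.

w**2*atan(w)/2 - w/2 + atan(w)/2 + C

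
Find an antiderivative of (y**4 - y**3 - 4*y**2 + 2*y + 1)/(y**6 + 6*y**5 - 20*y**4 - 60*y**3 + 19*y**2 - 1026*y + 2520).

137*log(y - 4)/4950 + log(y - 2)/546 + 641*log(y + 5)/4284 - 845*log(y + 7)/3828 + 13333*log(y**2 + 9)/640900 + 14191*atan(y/3)/480675 + C

Factor the denominator: (y - 4)*(y - 2)*(y + 5)*(y + 7)*(y**2 + 9).
Partial-fraction decomposition: (13333*y + 28382)/(320450*(y**2 + 9)) - 845/(3828*(y + 7)) + 641/(4284*(y + 5)) + 1/(546*(y - 2)) + 137/(4950*(y - 4)).
Integrate each term; A/(y−a) gives A·log|y−a|; the (By+D)/(y²+p²) term gives a log and an atan.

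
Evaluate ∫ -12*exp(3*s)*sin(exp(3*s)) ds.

4*cos(exp(3*s)) + C

Let u = exp(3*s), so du = (3*exp(3*s)) ds.
Rewriting, the integral becomes -4·∫ sin(u) du = -4·-cos(u).
Substituting back, u = exp(3*s).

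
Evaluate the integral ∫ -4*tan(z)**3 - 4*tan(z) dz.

-2*tan(z)**2 + C

Let u = tan(z), so du = (tan(z)**2 + 1) dz.
Rewriting, the integral becomes -4·∫ u^1 du = -4·u^2/2.
Substituting back, u = tan(z).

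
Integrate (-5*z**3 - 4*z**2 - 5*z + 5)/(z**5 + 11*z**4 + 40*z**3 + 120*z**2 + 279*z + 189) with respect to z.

11*log(z + 1)/120 - 119*log(z + 3)/144 + 1559*log(z + 7)/1392 - 2011*log(z**2 + 9)/10440 + 787*atan(z/3)/5220 + C

Factor the denominator: (z + 1)*(z + 3)*(z + 7)*(z**2 + 9).
Partial-fraction decomposition: -(2011*z - 2361)/(5220*(z**2 + 9)) + 1559/(1392*(z + 7)) - 119/(144*(z + 3)) + 11/(120*(z + 1)).
Integrate each term; A/(z−a) gives A·log|z−a|; the (Bz+D)/(z²+p²) term gives a log and an atan.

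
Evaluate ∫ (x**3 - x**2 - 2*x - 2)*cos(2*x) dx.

x**3*sin(2*x)/2 - x**2*sin(2*x)/2 + 3*x**2*cos(2*x)/4 - 7*x*sin(2*x)/4 - x*cos(2*x)/2 - 3*sin(2*x)/4 - 7*cos(2*x)/8 + C

Use integration by parts with u = x**3 - x**2 - 2*x - 2, dv = cos(2*x) dx, so v = sin(2*x)/2.
Apply parts 3 times (tabular method): alternate signs, differentiate u down to 0, integrate dv up.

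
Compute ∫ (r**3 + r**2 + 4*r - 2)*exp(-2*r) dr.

Use integration by parts with u = r**3 + r**2 + 4*r - 2, dv = exp(-2*r) dr, so v = -exp(-2*r)/2.
Apply parts 3 times (tabular method): alternate signs, differentiate u down to 0, integrate dv up.

(-4*r**3 - 10*r**2 - 26*r - 5)*exp(-2*r)/8 + C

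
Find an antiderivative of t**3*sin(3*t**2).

Let u = t², du = 2t dt; rewrite as (1/2)∫ u^1·sin(3u) du.
Now integrate by parts 1 time.

-t**2*cos(3*t**2)/6 + sin(3*t**2)/18 + C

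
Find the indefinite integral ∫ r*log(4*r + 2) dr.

Use integration by parts with u = log(4*r + 2), dv = r dr.
Then du = 4/(4*r + 2) dr and v = r**2/2.

r**2*log(4*r + 2)/2 - r**2/4 + r/4 - log(2*r + 1)/8 + C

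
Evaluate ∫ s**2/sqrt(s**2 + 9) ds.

Substitute s = 3·tan(θ), so ds = 3·sec(θ)^2 dθ and the radical becomes sqrt(s**2 + 9) = 3·sec(θ) by the Pythagorean identity.
Integrate the resulting trig expression in θ, then back-substitute tan(θ) = s/3, sec(θ) = sqrt(s**2 + 9)/3 (absorbing any constant into C).

s*sqrt(s**2 + 9)/2 - 9*log(s + sqrt(s**2 + 9))/2 + C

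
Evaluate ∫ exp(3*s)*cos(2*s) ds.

Let I denote the integral. Integrate by parts with u = cos(2*s), dv = exp(3*s) ds, so v = exp(3*s)/3: I = exp(3*s)*cos(2*s)/3 + (2/3)·∫ exp(3*s)*sin(2*s) ds.
Apply parts again with u = sin(2*s), dv = exp(3*s) ds: ∫ exp(3*s)*sin(2*s) ds = exp(3*s)*sin(2*s)/3 − (2/3)·I. Substituting back brings back I: I = 2*exp(3*s)*sin(2*s)/9 + exp(3*s)*cos(2*s)/3 − (4/9)·I.
Solving for I: (1 + 4/9)·I equals the remaining terms, so I = (9/13)·(2*exp(3*s)*sin(2*s)/9 + exp(3*s)*cos(2*s)/3).

2*exp(3*s)*sin(2*s)/13 + 3*exp(3*s)*cos(2*s)/13 + C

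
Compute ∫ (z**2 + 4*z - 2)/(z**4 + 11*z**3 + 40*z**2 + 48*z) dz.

-log(z)/24 + 5*log(z + 3)/3 - 13*log(z + 4)/8 + 1/(2*z + 8) + C

Factor the denominator: z*(z + 3)*(z + 4)**2.
Partial-fraction decomposition: -13/(8*(z + 4)) - 1/(2*(z + 4)**2) + 5/(3*(z + 3)) - 1/(24*z).
Integrate each term; A/(z−a) gives A·log|z−a|; A/(z−a)² gives −A/(z−a).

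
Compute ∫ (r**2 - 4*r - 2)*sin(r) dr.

-r**2*cos(r) + 2*r*sin(r) + 4*r*cos(r) - 4*sin(r) + 4*cos(r) + C

Use integration by parts with u = r**2 - 4*r - 2, dv = sin(r) dr, so v = -cos(r).
Apply parts 2 times (tabular method): alternate signs, differentiate u down to 0, integrate dv up.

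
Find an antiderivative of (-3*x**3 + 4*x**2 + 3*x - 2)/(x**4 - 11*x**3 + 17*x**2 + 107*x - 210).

-407*log(x - 7)/50 + 131*log(x - 5)/24 - 4*log(x - 2)/75 - 53*log(x + 3)/200 + C

Factor the denominator: (x - 7)*(x - 5)*(x - 2)*(x + 3).
Partial-fraction decomposition: -53/(200*(x + 3)) - 4/(75*(x - 2)) + 131/(24*(x - 5)) - 407/(50*(x - 7)).
Integrate each term: A/(x−a) contributes A·log|x−a|.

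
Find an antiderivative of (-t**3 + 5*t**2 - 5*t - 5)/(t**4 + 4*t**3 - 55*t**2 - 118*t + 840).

-5*log(t - 5)/22 + 9*log(t - 4)/110 + 421*log(t + 6)/110 - 103*log(t + 7)/22 + C

Factor the denominator: (t - 5)*(t - 4)*(t + 6)*(t + 7).
Partial-fraction decomposition: -103/(22*(t + 7)) + 421/(110*(t + 6)) + 9/(110*(t - 4)) - 5/(22*(t - 5)).
Integrate each term: A/(t−a) contributes A·log|t−a|.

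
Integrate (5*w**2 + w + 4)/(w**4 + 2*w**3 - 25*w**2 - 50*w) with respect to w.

Factor the denominator: w*(w - 5)*(w + 2)*(w + 5).
Partial-fraction decomposition: -62/(75*(w + 5)) + 11/(21*(w + 2)) + 67/(175*(w - 5)) - 2/(25*w).
Integrate each term: A/(w−a) contributes A·log|w−a|.

-2*log(w)/25 + 67*log(w - 5)/175 + 11*log(w + 2)/21 - 62*log(w + 5)/75 + C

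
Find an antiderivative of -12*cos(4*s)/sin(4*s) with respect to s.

Let u = sin(4*s), so du = (4*cos(4*s)) ds.
Rewriting, the integral becomes -3·∫ 1/u du = -3·log(u).
Substituting back, u = sin(4*s).

-3*log(sin(4*s)) + C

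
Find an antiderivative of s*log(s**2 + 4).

s**2*log(s**2 + 4)/2 - s**2/2 + 2*log(s**2 + 4) + C

Let u = s**2 + 4, so du = (2*s) ds.
The integral becomes (1/2)·∫ log(u) du; integrate by parts with u′=log(u), dv′=du.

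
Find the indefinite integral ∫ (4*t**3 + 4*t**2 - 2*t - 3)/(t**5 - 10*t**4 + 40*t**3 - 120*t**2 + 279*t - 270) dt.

Factor the denominator: (t - 5)*(t - 3)*(t - 2)*(t**2 + 9).
Partial-fraction decomposition: -(79*t + 548)/(442*(t**2 + 9)) + 41/(39*(t - 2)) - 15/(4*(t - 3)) + 587/(204*(t - 5)).
Integrate each term; A/(t−a) gives A·log|t−a|; the (Bt+D)/(t²+p²) term gives a log and an atan.

587*log(t - 5)/204 - 15*log(t - 3)/4 + 41*log(t - 2)/39 - 79*log(t**2 + 9)/884 - 274*atan(t/3)/663 + C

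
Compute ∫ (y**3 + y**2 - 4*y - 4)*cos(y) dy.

y**3*sin(y) + y**2*sin(y) + 3*y**2*cos(y) - 10*y*sin(y) + 2*y*cos(y) - 6*sin(y) - 10*cos(y) + C

Use integration by parts with u = y**3 + y**2 - 4*y - 4, dv = cos(y) dy, so v = sin(y).
Apply parts 3 times (tabular method): alternate signs, differentiate u down to 0, integrate dv up.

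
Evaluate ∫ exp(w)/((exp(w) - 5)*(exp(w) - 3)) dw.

log(exp(w) - 5)/2 - log(exp(w) - 3)/2 + C

Let u = e^w, du = e^w dw.
The integral becomes ∫ du/((u-5)(u-3)); decompose into partial fractions.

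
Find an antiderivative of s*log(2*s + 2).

s**2*log(2*s + 2)/2 - s**2/4 + s/2 - log(s + 1)/2 + C

Use integration by parts with u = log(2*s + 2), dv = s ds.
Then du = 2/(2*s + 2) ds and v = s**2/2.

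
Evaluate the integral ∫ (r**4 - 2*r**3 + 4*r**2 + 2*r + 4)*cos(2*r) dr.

Use integration by parts with u = r**4 - 2*r**3 + 4*r**2 + 2*r + 4, dv = cos(2*r) dr, so v = sin(2*r)/2.
Apply parts 4 times (tabular method): alternate signs, differentiate u down to 0, integrate dv up.

r**4*sin(2*r)/2 - r**3*sin(2*r) + r**3*cos(2*r) + r**2*sin(2*r)/2 - 3*r**2*cos(2*r)/2 + 5*r*sin(2*r)/2 + r*cos(2*r)/2 + 7*sin(2*r)/4 + 5*cos(2*r)/4 + C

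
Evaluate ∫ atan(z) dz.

Use integration by parts with u = arctan(z), dv = dz.
Then du = 1/(z**2 + 1) dz.

z*atan(z) - log(z**2 + 1)/2 + C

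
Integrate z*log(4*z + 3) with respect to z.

z**2*log(4*z + 3)/2 - z**2/4 + 3*z/8 - 9*log(4*z + 3)/32 + C

Use integration by parts with u = log(4*z + 3), dv = z dz.
Then du = 4/(4*z + 3) dz and v = z**2/2.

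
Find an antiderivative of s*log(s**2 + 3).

s**2*log(s**2 + 3)/2 - s**2/2 + 3*log(s**2 + 3)/2 + C

Let u = s**2 + 3, so du = (2*s) ds.
The integral becomes (1/2)·∫ log(u) du; integrate by parts with u′=log(u), dv′=du.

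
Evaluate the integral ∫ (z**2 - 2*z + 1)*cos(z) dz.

z**2*sin(z) - 2*z*sin(z) + 2*z*cos(z) - sin(z) - 2*cos(z) + C

Use integration by parts with u = z**2 - 2*z + 1, dv = cos(z) dz, so v = sin(z).
Apply parts 2 times (tabular method): alternate signs, differentiate u down to 0, integrate dv up.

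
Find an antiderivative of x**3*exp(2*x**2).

(2*x**2 - 1)*exp(2*x**2)/8 + C

Let u = x², du = 2x dx; rewrite as (1/2)∫ u^1·exp(2u) du.
Now integrate by parts 1 time.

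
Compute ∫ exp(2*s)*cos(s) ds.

Let I denote the integral. Integrate by parts with u = cos(s), dv = exp(2*s) ds, so v = exp(2*s)/2: I = exp(2*s)*cos(s)/2 + (1/2)·∫ exp(2*s)*sin(s) ds.
Apply parts again with u = sin(s), dv = exp(2*s) ds: ∫ exp(2*s)*sin(s) ds = exp(2*s)*sin(s)/2 − (1/2)·I. Substituting back brings back I: I = exp(2*s)*sin(s)/4 + exp(2*s)*cos(s)/2 − (1/4)·I.
Solving for I: (1 + 1/4)·I equals the remaining terms, so I = (4/5)·(exp(2*s)*sin(s)/4 + exp(2*s)*cos(s)/2).

exp(2*s)*sin(s)/5 + 2*exp(2*s)*cos(s)/5 + C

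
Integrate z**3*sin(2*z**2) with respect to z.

Let u = z², du = 2z dz; rewrite as (1/2)∫ u^1·sin(2u) du.
Now integrate by parts 1 time.

-z**2*cos(2*z**2)/4 + sin(2*z**2)/8 + C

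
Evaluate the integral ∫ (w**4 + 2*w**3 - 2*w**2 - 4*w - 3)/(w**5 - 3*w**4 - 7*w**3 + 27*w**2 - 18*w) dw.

Factor the denominator: w*(w - 3)*(w - 2)*(w - 1)*(w + 3).
Partial-fraction decomposition: 1/(20*(w + 3)) - 3/(4*(w - 1)) - 13/(10*(w - 2)) + 17/(6*(w - 3)) + 1/(6*w).
Integrate each term: A/(w−a) contributes A·log|w−a|.

log(w)/6 + 17*log(w - 3)/6 - 13*log(w - 2)/10 - 3*log(w - 1)/4 + log(w + 3)/20 + C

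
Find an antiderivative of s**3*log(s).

s**4*log(s)/4 - s**4/16 + C

Use integration by parts with u = log(s), dv = s**3 ds.
Then du = 1/s ds and v = s**4/4.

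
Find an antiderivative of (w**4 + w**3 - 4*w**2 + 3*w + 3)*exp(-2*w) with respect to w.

Use integration by parts with u = w**4 + w**3 - 4*w**2 + 3*w + 3, dv = exp(-2*w) dw, so v = -exp(-2*w)/2.
Apply parts 4 times (tabular method): alternate signs, differentiate u down to 0, integrate dv up.

(-4*w**4 - 12*w**3 - 2*w**2 - 14*w - 19)*exp(-2*w)/8 + C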